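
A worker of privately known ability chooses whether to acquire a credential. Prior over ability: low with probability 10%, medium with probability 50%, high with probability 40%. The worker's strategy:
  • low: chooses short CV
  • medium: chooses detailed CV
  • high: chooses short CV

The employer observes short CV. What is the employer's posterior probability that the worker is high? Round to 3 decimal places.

P(short CV) = 0.1·1 + 0.5·0 + 0.4·1 = 0.5
P(high | short CV) = (0.4·1) / 0.5 = 0.4 / 0.5 = 0.8

0.800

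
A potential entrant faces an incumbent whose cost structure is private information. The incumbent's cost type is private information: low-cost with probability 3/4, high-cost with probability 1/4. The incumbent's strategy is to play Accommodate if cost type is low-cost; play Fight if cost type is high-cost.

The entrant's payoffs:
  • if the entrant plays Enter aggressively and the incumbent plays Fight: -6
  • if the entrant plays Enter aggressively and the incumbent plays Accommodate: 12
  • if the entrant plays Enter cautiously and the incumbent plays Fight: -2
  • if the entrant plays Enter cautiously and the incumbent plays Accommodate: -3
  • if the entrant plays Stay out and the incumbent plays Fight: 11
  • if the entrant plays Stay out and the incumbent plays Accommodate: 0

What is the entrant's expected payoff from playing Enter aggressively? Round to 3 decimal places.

E[Enter aggressively] = 3/4·12 + 1/4·(-6) = 9 + (-3/2) = 15/2

7.500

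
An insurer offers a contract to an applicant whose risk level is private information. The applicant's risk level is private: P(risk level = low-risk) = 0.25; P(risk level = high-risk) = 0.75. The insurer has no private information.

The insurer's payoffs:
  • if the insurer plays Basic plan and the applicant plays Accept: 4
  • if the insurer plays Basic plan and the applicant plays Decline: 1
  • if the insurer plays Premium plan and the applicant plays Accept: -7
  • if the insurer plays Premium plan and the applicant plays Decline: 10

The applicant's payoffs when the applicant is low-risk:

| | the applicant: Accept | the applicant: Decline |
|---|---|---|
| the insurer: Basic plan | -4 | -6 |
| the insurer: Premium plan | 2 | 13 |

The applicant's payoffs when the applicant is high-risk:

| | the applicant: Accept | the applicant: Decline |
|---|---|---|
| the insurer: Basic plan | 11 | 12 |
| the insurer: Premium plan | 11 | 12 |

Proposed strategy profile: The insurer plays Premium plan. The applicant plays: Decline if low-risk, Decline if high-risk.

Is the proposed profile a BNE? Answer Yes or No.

Yes

The insurer plays Premium plan: E[Premium plan] = 0.25·(10) + 0.75·(10) = 10; E[Basic plan] = 1. Best-responding. ✓
The applicant (risk level low-risk), facing Premium plan: Accept gives 2, Decline gives 13. Proposed Decline is best. ✓
The applicant (risk level high-risk), facing Premium plan: Accept gives 11, Decline gives 12. Proposed Decline is best. ✓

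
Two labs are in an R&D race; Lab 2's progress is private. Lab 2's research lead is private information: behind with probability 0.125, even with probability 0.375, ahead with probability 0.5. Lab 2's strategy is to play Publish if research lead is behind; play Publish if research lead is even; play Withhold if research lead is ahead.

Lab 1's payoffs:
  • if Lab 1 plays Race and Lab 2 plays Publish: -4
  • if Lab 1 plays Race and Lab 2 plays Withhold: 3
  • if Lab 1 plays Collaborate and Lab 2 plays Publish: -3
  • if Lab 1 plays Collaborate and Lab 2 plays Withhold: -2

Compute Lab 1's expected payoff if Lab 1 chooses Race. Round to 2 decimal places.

-0.50

E[Race] = 0.125·(-4) + 0.375·(-4) + 0.5·3 = (-0.5) + (-1.5) + 1.5 = -0.5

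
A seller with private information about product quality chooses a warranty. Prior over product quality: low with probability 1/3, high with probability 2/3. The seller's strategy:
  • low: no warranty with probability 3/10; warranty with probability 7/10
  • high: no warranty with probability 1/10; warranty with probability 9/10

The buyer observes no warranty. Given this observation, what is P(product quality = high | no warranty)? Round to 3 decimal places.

P(no warranty) = (1/3)·(3/10) + (2/3)·(1/10) = 1/6
P(high | no warranty) = ((2/3)·(1/10)) / (1/6) = (1/15) / (1/6) = 2/5

0.400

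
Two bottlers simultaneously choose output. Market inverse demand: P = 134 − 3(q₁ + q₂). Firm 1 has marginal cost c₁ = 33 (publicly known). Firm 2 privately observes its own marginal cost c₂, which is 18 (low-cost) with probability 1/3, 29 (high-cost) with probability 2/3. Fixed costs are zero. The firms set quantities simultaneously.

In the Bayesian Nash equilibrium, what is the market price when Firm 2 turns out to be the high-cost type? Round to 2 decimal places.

Type-c best response for Firm 2: q₂(c) = (134 − c)/6 − q₁/2.
Firm 1 maximizes expected profit; its first-order condition is 134 − 6q₁ − 3E[q₂] − 33 = 0.
Substituting E[q₂] and solving: E[c₂] = 25.3333, so q₁ = (134 − 2·33 + 25.3333)/9 = 10.3704.
q₂(high-cost) = 12.3148, so P = 134 − 3·(10.3704 + 12.3148) = 65.9444.

65.94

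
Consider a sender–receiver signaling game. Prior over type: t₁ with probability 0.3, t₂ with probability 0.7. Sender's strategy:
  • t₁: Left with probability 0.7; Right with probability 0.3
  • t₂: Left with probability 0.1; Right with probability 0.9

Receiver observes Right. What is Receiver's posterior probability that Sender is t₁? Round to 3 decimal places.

0.125

Apply Bayes' rule using the sender's strategy as the likelihood.
P(Right) = 0.3·0.3 + 0.7·0.9 = 0.72
P(t₁ | Right) = (0.3·0.3) / 0.72 = 0.09 / 0.72 = 0.125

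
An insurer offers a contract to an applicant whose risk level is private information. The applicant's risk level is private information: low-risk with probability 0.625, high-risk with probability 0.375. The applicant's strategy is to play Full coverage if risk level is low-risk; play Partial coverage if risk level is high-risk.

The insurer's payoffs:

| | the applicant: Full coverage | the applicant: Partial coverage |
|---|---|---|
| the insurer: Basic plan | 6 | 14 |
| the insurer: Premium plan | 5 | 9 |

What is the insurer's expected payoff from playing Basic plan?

E[Basic plan] = 0.625·6 + 0.375·14 = 3.75 + 5.25 = 9

9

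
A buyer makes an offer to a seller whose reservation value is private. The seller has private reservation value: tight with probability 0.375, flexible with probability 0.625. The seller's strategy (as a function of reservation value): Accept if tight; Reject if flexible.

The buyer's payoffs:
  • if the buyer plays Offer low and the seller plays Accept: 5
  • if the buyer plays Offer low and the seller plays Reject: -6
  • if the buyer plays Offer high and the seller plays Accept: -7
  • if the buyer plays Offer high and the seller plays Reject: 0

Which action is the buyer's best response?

E[Offer low] = 0.375·(5) + 0.625·(-6) = -1.875
E[Offer high] = 0.375·(-7) + 0.625·(0) = -2.625
Best response: Offer low (-1.875 is the largest).

Offer low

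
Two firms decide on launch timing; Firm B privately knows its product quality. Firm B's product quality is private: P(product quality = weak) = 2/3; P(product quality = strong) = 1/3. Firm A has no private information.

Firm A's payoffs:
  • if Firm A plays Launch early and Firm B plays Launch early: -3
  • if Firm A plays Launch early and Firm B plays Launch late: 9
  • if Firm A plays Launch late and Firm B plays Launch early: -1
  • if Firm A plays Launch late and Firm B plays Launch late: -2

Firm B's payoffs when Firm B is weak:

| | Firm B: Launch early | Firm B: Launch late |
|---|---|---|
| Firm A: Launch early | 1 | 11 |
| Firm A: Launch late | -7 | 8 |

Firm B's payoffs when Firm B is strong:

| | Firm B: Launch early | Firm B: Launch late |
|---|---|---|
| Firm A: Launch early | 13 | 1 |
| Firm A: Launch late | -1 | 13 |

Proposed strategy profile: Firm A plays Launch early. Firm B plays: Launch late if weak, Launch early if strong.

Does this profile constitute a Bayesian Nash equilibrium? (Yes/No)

Yes

Firm A plays Launch early: E[Launch early] = 2/3·(9) + 1/3·(-3) = 5; E[Launch late] = -5/3. Best-responding. ✓
Firm B (product quality weak), facing Launch early: Launch early gives 1, Launch late gives 11. Proposed Launch late is best. ✓
Firm B (product quality strong), facing Launch early: Launch early gives 13, Launch late gives 1. Proposed Launch early is best. ✓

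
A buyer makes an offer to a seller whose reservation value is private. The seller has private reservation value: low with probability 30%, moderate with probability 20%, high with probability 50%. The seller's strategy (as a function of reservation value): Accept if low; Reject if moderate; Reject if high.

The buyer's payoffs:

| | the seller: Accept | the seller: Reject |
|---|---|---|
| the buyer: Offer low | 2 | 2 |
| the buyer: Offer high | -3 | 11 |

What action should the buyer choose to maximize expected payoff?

Offer high

E[Offer low] = 0.3·(2) + 0.2·(2) + 0.5·(2) = 2
E[Offer high] = 0.3·(-3) + 0.2·(11) + 0.5·(11) = 6.8
Best response: Offer high (6.8 is the largest).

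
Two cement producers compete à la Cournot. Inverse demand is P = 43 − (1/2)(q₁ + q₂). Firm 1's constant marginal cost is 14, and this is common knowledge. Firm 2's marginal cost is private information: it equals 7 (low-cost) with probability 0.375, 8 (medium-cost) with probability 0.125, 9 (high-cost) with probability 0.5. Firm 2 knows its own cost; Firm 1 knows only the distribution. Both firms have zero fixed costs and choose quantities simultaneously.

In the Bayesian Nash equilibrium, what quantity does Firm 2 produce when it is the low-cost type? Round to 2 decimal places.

Each type of Firm 2 best-responds to q₁; Firm 1 best-responds to the expected q₂ over Firm 2's types.
Firm 2 with cost c maximizes (43 − (1/2)(q₁+q₂) − c)·q₂, giving q₂(c) = (43 − c − (1/2)q₁).
E[c₂] = 0.375·7 + 0.125·8 + 0.5·9 = 8.125
Firm 1's FOC against E[q₂] yields q₁ = (43 − 2·14 + E[c₂])/(3/2) = (43 − 28 + 8.125)/(3/2) = 15.4167.
q₂(low-cost) = (43 − 7 − (1/2)·15.4167) = 28.2917.

28.29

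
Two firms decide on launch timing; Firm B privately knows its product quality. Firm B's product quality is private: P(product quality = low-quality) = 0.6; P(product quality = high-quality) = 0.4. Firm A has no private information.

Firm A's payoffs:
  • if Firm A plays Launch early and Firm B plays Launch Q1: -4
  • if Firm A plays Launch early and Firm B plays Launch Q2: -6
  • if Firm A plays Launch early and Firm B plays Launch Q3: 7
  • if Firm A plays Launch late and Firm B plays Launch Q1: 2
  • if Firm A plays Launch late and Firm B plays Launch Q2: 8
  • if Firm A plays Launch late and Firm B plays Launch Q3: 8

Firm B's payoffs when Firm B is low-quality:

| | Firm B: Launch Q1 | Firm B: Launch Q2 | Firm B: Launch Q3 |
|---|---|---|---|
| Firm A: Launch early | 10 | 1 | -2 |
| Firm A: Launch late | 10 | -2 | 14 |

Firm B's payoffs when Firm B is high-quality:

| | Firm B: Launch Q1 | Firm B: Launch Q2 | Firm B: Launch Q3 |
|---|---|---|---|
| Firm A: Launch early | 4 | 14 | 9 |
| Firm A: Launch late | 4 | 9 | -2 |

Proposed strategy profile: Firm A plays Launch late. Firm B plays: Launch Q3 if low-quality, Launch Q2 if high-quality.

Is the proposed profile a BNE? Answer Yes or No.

Firm A plays Launch late: E[Launch late] = 0.6·(8) + 0.4·(8) = 8; E[Launch early] = 1.8. Best-responding. ✓
Firm B (product quality low-quality), facing Launch late: Launch Q1 gives 10, Launch Q2 gives -2, Launch Q3 gives 14. Proposed Launch Q3 is best. ✓
Firm B (product quality high-quality), facing Launch late: Launch Q1 gives 4, Launch Q2 gives 9, Launch Q3 gives -2. Proposed Launch Q2 is best. ✓

Yes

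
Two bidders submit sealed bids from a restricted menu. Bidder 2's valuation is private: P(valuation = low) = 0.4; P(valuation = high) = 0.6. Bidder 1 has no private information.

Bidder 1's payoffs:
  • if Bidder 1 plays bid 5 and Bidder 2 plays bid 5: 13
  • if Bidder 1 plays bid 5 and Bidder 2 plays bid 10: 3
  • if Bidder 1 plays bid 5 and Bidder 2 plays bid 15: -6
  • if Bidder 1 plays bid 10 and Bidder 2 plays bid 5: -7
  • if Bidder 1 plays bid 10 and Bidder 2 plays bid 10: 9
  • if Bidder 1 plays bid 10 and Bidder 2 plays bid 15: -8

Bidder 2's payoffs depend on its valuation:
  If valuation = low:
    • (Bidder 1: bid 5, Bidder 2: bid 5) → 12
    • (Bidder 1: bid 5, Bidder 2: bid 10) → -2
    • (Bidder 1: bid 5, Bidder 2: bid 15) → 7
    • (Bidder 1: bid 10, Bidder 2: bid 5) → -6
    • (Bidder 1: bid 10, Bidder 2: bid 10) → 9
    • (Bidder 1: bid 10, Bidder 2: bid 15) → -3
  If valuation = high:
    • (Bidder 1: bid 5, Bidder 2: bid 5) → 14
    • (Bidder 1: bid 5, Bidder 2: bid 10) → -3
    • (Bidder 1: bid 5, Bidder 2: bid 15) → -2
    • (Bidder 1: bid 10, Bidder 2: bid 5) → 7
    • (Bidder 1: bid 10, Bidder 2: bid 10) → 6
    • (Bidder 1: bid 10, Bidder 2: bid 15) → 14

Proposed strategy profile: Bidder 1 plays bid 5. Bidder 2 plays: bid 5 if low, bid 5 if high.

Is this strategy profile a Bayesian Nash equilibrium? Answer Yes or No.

Bidder 1 plays bid 5: E[bid 5] = 0.4·(13) + 0.6·(13) = 13; E[bid 10] = -7. Best-responding. ✓
Bidder 2 (valuation low), facing bid 5: bid 5 gives 12, bid 10 gives -2, bid 15 gives 7. Proposed bid 5 is best. ✓
Bidder 2 (valuation high), facing bid 5: bid 5 gives 14, bid 10 gives -3, bid 15 gives -2. Proposed bid 5 is best. ✓

Yes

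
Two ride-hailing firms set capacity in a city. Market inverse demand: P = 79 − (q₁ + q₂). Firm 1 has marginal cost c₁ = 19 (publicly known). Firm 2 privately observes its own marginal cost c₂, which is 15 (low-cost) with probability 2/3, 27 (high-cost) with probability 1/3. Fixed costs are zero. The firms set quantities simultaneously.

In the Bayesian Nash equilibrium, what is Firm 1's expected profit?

Type-c best response for Firm 2: q₂(c) = (79 − c)/2 − q₁/2.
Firm 1 maximizes expected profit; its first-order condition is 79 − 2q₁ − E[q₂] − 19 = 0.
Substituting E[q₂] and solving: E[c₂] = 19, so q₁ = (79 − 2·19 + 19)/3 = 20.
E[P] = 79 − (q₁ + E[q₂]) = 39; Firm 1's expected profit = (E[P] − 19)·q₁ = (39 − 19)·20 = 400.

400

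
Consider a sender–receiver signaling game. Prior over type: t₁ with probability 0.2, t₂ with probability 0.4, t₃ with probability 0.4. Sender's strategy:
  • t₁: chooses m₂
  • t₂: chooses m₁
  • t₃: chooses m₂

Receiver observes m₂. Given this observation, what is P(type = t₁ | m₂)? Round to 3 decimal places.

0.333

P(m₂) = 0.2·1 + 0.4·0 + 0.4·1 = 0.6
P(t₁ | m₂) = (0.2·1) / 0.6 = 0.2 / 0.6 = 0.333333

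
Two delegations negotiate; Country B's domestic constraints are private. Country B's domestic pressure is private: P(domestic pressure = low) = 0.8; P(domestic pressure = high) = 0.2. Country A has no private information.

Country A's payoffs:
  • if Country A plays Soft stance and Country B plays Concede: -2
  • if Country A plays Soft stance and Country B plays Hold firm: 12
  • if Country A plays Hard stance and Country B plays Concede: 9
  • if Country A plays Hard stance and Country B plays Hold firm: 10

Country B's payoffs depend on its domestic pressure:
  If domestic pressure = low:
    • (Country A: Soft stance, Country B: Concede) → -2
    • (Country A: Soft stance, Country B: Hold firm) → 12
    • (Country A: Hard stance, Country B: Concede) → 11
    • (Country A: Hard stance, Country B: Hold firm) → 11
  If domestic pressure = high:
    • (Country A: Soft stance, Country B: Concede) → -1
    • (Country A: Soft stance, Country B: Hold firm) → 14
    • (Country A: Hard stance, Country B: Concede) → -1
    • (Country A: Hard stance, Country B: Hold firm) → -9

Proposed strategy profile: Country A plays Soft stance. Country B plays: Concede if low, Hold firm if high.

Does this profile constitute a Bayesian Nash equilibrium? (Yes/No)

No

Country A plays Soft stance: E[Soft stance] = 0.8·(-2) + 0.2·(12) = 0.8; E[Hard stance] = 9.2. Not best-responding. ✗
Country B (domestic pressure low), facing Soft stance: Concede gives -2, Hold firm gives 12. Proposed Concede is not best — profitable deviation exists. ✗
Country B (domestic pressure high), facing Soft stance: Concede gives -1, Hold firm gives 14. Proposed Hold firm is best. ✓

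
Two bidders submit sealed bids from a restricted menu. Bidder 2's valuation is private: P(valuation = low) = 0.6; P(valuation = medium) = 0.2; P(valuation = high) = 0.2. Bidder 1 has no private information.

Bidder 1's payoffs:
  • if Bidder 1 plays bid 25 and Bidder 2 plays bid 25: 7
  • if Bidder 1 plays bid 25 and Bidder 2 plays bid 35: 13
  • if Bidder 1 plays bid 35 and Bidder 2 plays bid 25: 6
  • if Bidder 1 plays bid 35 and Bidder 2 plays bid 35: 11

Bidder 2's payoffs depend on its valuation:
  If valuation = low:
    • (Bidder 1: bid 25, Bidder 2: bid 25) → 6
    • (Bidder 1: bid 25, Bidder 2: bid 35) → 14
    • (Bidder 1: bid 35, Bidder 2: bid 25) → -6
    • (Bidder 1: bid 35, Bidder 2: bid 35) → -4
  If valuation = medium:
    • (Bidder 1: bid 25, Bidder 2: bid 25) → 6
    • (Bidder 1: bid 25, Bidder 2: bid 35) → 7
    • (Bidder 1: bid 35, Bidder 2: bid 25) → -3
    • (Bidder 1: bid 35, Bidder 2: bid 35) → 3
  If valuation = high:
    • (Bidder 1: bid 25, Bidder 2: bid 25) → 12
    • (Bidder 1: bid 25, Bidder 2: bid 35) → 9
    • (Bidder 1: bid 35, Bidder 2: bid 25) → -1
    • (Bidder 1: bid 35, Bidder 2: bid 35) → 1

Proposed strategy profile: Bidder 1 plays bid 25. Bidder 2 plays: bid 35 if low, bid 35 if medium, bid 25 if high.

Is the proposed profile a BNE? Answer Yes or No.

Bidder 1 plays bid 25: E[bid 25] = 0.6·(13) + 0.2·(13) + 0.2·(7) = 11.8; E[bid 35] = 10. Best-responding. ✓
Bidder 2 (valuation low), facing bid 25: bid 25 gives 6, bid 35 gives 14. Proposed bid 35 is best. ✓
Bidder 2 (valuation medium), facing bid 25: bid 25 gives 6, bid 35 gives 7. Proposed bid 35 is best. ✓
Bidder 2 (valuation high), facing bid 25: bid 25 gives 12, bid 35 gives 9. Proposed bid 25 is best. ✓

Yes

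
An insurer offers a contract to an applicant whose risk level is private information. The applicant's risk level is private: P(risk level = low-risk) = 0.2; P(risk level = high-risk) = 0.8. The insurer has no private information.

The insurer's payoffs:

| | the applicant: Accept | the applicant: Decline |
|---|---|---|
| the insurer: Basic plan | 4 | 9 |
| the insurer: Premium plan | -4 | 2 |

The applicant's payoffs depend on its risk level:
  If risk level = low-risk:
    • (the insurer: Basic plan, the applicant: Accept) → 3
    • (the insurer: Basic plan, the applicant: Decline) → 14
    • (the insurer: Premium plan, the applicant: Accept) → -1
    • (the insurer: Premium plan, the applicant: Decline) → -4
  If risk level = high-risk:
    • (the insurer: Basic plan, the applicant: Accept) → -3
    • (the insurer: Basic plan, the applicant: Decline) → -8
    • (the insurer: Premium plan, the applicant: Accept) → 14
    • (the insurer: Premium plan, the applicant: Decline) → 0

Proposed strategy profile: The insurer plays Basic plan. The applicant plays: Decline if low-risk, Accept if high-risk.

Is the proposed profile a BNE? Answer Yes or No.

Yes

The insurer plays Basic plan: E[Basic plan] = 0.2·(9) + 0.8·(4) = 5; E[Premium plan] = -2.8. Best-responding. ✓
The applicant (risk level low-risk), facing Basic plan: Accept gives 3, Decline gives 14. Proposed Decline is best. ✓
The applicant (risk level high-risk), facing Basic plan: Accept gives -3, Decline gives -8. Proposed Accept is best. ✓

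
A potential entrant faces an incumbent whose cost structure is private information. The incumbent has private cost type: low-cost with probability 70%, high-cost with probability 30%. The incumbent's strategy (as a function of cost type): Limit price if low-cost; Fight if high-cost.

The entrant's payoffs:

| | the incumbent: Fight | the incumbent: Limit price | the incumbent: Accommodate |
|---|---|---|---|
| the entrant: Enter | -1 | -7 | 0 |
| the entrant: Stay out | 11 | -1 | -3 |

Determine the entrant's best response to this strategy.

E[Enter] = 0.7·(-7) + 0.3·(-1) = -5.2
E[Stay out] = 0.7·(-1) + 0.3·(11) = 2.6
Best response: Stay out (2.6 is the largest).

Stay out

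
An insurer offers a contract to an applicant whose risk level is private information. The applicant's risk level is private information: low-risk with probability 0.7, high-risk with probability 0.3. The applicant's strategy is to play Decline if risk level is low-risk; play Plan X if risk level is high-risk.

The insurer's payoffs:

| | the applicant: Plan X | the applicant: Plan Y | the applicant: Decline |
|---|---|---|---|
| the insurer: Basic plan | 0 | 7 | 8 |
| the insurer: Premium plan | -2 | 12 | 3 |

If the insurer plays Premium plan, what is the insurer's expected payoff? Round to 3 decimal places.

E[Premium plan] = 0.7·3 + 0.3·(-2) = 2.1 + (-0.6) = 1.5

1.500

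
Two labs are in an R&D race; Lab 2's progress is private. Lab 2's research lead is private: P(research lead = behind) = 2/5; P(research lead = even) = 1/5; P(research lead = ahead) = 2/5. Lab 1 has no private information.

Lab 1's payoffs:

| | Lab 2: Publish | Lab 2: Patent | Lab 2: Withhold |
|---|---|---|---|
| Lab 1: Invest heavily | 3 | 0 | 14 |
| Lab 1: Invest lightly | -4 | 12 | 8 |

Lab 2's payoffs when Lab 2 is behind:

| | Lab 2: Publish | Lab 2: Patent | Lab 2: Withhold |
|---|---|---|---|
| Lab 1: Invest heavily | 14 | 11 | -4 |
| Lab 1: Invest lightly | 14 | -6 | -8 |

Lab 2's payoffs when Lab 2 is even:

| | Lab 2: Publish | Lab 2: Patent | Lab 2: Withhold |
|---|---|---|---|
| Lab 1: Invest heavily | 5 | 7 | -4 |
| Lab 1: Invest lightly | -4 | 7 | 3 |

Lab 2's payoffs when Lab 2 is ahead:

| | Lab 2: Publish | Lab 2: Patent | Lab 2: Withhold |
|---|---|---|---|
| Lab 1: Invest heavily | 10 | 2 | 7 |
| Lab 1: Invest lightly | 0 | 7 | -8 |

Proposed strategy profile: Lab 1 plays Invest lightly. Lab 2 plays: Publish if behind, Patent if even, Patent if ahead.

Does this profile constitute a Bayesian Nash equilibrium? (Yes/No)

Yes

A profile is a BNE iff every type of every player is best-responding given beliefs about the other side.
Lab 1 plays Invest lightly: E[Invest lightly] = 2/5·(-4) + 1/5·(12) + 2/5·(12) = 28/5; E[Invest heavily] = 6/5. Best-responding. ✓
Lab 2 (research lead behind), facing Invest lightly: Publish gives 14, Patent gives -6, Withhold gives -8. Proposed Publish is best. ✓
Lab 2 (research lead even), facing Invest lightly: Publish gives -4, Patent gives 7, Withhold gives 3. Proposed Patent is best. ✓
Lab 2 (research lead ahead), facing Invest lightly: Publish gives 0, Patent gives 7, Withhold gives -8. Proposed Patent is best. ✓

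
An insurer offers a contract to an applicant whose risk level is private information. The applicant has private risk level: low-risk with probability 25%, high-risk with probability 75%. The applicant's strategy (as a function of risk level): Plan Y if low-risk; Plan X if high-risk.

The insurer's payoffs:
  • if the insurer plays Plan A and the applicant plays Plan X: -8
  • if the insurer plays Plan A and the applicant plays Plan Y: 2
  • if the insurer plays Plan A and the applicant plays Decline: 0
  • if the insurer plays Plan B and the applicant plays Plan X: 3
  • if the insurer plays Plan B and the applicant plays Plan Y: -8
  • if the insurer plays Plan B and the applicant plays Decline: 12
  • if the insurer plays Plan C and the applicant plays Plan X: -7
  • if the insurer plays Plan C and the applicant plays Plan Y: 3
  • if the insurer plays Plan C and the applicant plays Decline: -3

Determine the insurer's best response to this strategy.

Plan B

E[Plan A] = 0.25·(2) + 0.75·(-8) = -5.5
E[Plan B] = 0.25·(-8) + 0.75·(3) = 0.25
E[Plan C] = 0.25·(3) + 0.75·(-7) = -4.5
Best response: Plan B (0.25 is the largest).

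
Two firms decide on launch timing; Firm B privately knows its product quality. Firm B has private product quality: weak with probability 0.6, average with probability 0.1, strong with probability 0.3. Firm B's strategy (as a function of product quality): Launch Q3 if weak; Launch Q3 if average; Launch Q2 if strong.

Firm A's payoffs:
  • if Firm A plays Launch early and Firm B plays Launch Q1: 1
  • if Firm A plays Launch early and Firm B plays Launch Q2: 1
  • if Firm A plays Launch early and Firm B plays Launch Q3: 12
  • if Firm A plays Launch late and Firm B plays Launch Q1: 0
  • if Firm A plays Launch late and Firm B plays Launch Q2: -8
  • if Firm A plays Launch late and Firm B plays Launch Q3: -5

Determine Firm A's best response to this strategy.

Compute Firm A's expected payoff for each action, taking the expectation over Firm B's type.
E[Launch early] = 0.6·(12) + 0.1·(12) + 0.3·(1) = 8.7
E[Launch late] = 0.6·(-5) + 0.1·(-5) + 0.3·(-8) = -5.9
Best response: Launch early (8.7 is the largest).

Launch early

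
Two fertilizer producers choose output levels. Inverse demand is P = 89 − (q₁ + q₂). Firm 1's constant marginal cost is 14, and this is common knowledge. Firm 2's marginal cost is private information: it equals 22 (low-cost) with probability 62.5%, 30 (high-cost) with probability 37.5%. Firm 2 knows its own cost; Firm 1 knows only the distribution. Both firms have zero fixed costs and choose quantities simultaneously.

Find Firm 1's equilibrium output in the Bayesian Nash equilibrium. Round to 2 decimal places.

Firm 2 with cost c maximizes (89 − (q₁+q₂) − c)·q₂, giving q₂(c) = (89 − c − q₁)/2.
E[c₂] = 0.625·22 + 0.375·30 = 25
Firm 1's FOC against E[q₂] yields q₁ = (89 − 2·14 + E[c₂])/3 = (89 − 28 + 25)/3 = 28.6667.

28.67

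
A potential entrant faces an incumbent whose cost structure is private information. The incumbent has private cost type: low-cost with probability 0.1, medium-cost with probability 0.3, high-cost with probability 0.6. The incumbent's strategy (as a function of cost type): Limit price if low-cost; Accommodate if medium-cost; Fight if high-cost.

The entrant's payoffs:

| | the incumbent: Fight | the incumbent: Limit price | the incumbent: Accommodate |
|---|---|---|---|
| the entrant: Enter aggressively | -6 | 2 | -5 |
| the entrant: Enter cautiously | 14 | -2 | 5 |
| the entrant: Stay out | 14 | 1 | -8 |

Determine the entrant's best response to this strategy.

Compute the entrant's expected payoff for each action, taking the expectation over the incumbent's type.
E[Enter aggressively] = 0.1·(2) + 0.3·(-5) + 0.6·(-6) = -4.9
E[Enter cautiously] = 0.1·(-2) + 0.3·(5) + 0.6·(14) = 9.7
E[Stay out] = 0.1·(1) + 0.3·(-8) + 0.6·(14) = 6.1
Best response: Enter cautiously (9.7 is the largest).

Enter cautiously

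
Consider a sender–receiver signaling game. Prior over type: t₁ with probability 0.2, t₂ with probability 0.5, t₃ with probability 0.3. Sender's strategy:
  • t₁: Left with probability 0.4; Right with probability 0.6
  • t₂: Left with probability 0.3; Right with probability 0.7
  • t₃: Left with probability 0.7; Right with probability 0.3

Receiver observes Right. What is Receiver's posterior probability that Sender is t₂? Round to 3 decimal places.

Apply Bayes' rule using the sender's strategy as the likelihood.
P(Right) = 0.2·0.6 + 0.5·0.7 + 0.3·0.3 = 0.56
P(t₂ | Right) = (0.5·0.7) / 0.56 = 0.35 / 0.56 = 0.625

0.625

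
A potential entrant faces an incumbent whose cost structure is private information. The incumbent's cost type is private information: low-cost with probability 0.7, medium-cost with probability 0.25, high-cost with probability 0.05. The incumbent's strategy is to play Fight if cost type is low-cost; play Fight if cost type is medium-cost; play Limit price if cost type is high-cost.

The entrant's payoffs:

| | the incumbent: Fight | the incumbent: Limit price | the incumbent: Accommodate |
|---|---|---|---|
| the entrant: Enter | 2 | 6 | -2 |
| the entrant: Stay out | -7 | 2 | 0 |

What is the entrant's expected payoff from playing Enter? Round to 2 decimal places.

2.20

E[Enter] = 0.7·2 + 0.25·2 + 0.05·6 = 1.4 + 0.5 + 0.3 = 2.2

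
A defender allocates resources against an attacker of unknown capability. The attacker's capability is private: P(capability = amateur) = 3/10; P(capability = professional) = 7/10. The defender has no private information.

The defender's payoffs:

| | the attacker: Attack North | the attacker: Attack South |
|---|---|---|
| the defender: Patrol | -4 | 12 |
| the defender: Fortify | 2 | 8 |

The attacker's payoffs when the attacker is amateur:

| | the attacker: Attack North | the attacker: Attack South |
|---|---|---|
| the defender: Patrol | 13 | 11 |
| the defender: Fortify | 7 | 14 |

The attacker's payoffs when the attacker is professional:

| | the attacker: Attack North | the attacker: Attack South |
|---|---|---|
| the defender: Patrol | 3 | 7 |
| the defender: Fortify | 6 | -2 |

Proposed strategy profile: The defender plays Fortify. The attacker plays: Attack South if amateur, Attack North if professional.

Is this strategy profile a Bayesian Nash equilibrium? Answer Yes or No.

Yes

A profile is a BNE iff every type of every player is best-responding given beliefs about the other side.
The defender plays Fortify: E[Fortify] = 3/10·(8) + 7/10·(2) = 19/5; E[Patrol] = 4/5. Best-responding. ✓
The attacker (capability amateur), facing Fortify: Attack North gives 7, Attack South gives 14. Proposed Attack South is best. ✓
The attacker (capability professional), facing Fortify: Attack North gives 6, Attack South gives -2. Proposed Attack North is best. ✓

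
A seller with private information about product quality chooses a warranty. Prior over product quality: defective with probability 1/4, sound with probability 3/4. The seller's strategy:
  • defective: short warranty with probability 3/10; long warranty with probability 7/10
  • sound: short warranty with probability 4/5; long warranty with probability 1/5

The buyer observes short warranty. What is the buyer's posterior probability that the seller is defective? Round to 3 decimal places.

P(short warranty) = (1/4)·(3/10) + (3/4)·(4/5) = 27/40
P(defective | short warranty) = ((1/4)·(3/10)) / (27/40) = (3/40) / (27/40) = 1/9

0.111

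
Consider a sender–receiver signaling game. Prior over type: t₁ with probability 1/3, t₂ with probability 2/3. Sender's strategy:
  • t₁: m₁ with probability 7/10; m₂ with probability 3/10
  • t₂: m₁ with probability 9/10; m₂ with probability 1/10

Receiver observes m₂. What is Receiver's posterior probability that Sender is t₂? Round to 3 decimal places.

Apply Bayes' rule using the sender's strategy as the likelihood.
P(m₂) = (1/3)·(3/10) + (2/3)·(1/10) = 1/6
P(t₂ | m₂) = ((2/3)·(1/10)) / (1/6) = (1/15) / (1/6) = 2/5

0.400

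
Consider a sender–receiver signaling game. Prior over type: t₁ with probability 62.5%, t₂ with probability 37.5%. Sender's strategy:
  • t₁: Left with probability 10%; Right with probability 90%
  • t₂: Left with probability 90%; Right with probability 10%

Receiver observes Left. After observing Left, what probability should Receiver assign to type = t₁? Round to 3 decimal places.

P(Left) = 0.625·0.1 + 0.375·0.9 = 0.4
P(t₁ | Left) = (0.625·0.1) / 0.4 = 0.0625 / 0.4 = 0.15625

0.156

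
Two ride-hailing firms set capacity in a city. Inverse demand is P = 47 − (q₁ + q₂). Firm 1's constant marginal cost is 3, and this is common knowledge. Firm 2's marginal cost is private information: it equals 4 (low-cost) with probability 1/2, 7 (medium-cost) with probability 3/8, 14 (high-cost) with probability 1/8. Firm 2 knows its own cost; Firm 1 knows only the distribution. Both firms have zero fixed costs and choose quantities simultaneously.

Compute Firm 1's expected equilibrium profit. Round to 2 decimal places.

Firm 2 with cost c maximizes (47 − (q₁+q₂) − c)·q₂, giving q₂(c) = (47 − c − q₁)/2.
E[c₂] = 1/2·4 + 3/8·7 + 1/8·14 = 6.375
Firm 1's FOC against E[q₂] yields q₁ = (47 − 2·3 + E[c₂])/3 = (47 − 6 + 6.375)/3 = 15.7917.
E[P] = 47 − (q₁ + E[q₂]) = 18.7917; Firm 1's expected profit = (E[P] − 3)·q₁ = (18.7917 − 3)·15.7917 = 249.377.

249.38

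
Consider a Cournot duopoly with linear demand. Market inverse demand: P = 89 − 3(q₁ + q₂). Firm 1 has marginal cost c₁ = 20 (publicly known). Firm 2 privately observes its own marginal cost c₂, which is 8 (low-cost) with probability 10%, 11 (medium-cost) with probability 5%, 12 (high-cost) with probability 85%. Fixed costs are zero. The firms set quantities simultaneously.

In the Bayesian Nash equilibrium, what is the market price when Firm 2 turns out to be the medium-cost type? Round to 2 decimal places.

Firm 2 with cost c maximizes (89 − 3(q₁+q₂) − c)·q₂, giving q₂(c) = (89 − c − 3q₁)/6.
E[c₂] = 0.1·8 + 0.05·11 + 0.85·12 = 11.55
Firm 1's FOC against E[q₂] yields q₁ = (89 − 2·20 + E[c₂])/9 = (89 − 40 + 11.55)/9 = 6.72778.
q₂(medium-cost) = 9.63611, so P = 89 − 3·(6.72778 + 9.63611) = 39.9083.

39.91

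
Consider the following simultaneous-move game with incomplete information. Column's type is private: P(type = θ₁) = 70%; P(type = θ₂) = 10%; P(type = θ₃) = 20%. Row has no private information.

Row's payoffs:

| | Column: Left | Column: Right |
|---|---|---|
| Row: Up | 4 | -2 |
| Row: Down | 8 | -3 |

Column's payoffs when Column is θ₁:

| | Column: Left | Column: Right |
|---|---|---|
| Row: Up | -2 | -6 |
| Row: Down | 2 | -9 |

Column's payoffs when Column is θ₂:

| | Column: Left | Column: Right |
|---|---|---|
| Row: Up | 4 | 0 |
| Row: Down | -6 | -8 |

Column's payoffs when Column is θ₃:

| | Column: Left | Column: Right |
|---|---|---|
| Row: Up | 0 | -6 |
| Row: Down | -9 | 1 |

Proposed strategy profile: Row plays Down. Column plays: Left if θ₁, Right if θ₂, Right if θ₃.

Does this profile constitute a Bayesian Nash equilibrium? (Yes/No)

Row plays Down: E[Down] = 0.7·(8) + 0.1·(-3) + 0.2·(-3) = 4.7; E[Up] = 2.2. Best-responding. ✓
Column (type θ₁), facing Down: Left gives 2, Right gives -9. Proposed Left is best. ✓
Column (type θ₂), facing Down: Left gives -6, Right gives -8. Proposed Right is not best — profitable deviation exists. ✗
Column (type θ₃), facing Down: Left gives -9, Right gives 1. Proposed Right is best. ✓

No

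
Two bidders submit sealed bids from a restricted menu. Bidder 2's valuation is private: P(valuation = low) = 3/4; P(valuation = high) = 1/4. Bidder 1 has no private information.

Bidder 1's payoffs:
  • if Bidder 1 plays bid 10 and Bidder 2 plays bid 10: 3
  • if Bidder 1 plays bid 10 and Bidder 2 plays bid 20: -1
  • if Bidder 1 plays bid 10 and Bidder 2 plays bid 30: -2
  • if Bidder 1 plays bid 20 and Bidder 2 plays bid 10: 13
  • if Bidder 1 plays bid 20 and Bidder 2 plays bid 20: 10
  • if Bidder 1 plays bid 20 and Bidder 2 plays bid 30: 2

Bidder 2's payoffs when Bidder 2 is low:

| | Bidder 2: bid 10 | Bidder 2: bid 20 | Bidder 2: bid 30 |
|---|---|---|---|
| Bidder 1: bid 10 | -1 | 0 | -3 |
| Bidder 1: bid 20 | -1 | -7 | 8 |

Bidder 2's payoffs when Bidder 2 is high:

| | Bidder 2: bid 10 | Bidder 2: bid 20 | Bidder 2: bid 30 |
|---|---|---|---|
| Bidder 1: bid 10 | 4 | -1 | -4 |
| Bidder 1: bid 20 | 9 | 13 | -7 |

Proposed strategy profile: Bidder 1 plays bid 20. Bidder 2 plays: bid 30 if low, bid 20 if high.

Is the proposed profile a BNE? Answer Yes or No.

A profile is a BNE iff every type of every player is best-responding given beliefs about the other side.
Bidder 1 plays bid 20: E[bid 20] = 3/4·(2) + 1/4·(10) = 4; E[bid 10] = -7/4. Best-responding. ✓
Bidder 2 (valuation low), facing bid 20: bid 10 gives -1, bid 20 gives -7, bid 30 gives 8. Proposed bid 30 is best. ✓
Bidder 2 (valuation high), facing bid 20: bid 10 gives 9, bid 20 gives 13, bid 30 gives -7. Proposed bid 20 is best. ✓

Yes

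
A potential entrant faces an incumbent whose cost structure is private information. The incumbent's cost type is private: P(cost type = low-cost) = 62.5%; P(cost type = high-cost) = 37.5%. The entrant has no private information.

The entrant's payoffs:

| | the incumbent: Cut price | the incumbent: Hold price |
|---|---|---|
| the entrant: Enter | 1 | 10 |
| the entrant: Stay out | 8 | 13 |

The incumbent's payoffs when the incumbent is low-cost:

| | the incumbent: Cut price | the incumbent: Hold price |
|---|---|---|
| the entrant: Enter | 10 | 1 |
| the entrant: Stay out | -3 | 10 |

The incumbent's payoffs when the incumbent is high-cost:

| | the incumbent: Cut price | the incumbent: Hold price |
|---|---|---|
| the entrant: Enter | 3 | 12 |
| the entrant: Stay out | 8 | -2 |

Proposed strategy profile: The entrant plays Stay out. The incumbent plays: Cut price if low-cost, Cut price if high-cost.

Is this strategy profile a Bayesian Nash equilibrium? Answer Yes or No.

The entrant plays Stay out: E[Stay out] = 0.625·(8) + 0.375·(8) = 8; E[Enter] = 1. Best-responding. ✓
The incumbent (cost type low-cost), facing Stay out: Cut price gives -3, Hold price gives 10. Proposed Cut price is not best — profitable deviation exists. ✗
The incumbent (cost type high-cost), facing Stay out: Cut price gives 8, Hold price gives -2. Proposed Cut price is best. ✓

No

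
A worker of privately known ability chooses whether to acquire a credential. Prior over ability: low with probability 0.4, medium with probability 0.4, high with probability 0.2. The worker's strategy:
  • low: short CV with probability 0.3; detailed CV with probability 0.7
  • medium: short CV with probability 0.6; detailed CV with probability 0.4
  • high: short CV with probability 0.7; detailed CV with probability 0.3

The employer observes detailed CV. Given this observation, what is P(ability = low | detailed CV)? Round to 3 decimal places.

0.560

P(detailed CV) = 0.4·0.7 + 0.4·0.4 + 0.2·0.3 = 0.5
P(low | detailed CV) = (0.4·0.7) / 0.5 = 0.28 / 0.5 = 0.56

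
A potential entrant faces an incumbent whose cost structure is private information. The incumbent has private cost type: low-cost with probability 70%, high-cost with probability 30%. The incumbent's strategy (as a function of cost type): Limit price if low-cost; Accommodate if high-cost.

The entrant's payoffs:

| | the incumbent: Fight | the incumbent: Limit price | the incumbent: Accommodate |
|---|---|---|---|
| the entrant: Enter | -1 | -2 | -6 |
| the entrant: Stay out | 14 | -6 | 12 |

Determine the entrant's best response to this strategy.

E[Enter] = 0.7·(-2) + 0.3·(-6) = -3.2
E[Stay out] = 0.7·(-6) + 0.3·(12) = -0.6
Best response: Stay out (-0.6 is the largest).

Stay out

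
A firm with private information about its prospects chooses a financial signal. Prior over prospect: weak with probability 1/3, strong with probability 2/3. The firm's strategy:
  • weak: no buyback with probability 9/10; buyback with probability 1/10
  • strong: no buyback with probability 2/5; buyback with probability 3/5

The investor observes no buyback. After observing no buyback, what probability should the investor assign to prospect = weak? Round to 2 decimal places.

0.53

Apply Bayes' rule using the sender's strategy as the likelihood.
P(no buyback) = (1/3)·(9/10) + (2/3)·(2/5) = 17/30
P(weak | no buyback) = ((1/3)·(9/10)) / (17/30) = (3/10) / (17/30) = 9/17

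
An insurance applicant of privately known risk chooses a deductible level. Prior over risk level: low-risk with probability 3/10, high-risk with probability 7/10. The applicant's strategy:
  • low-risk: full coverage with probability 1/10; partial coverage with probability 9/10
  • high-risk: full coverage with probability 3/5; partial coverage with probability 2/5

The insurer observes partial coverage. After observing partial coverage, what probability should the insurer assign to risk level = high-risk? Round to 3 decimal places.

0.509

P(partial coverage) = (3/10)·(9/10) + (7/10)·(2/5) = 11/20
P(high-risk | partial coverage) = ((7/10)·(2/5)) / (11/20) = (7/25) / (11/20) = 28/55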